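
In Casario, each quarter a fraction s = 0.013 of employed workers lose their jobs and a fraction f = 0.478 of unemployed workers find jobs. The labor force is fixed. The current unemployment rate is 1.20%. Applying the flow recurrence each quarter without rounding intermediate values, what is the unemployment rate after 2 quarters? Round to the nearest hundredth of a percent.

Unemployment rate after two quarters ≈ 2.27%.

With a fixed labor force, u_{t+1} = u_t + s·(1−u_t) − f·u_t = u_t·(1−s−f) + s.
Here 1−s−f = 0.509 and s = 0.013.
u_1 = 0.012000 × 0.509 + 0.013 = 0.019108.
u_2 = 0.019108 × 0.509 + 0.013 = 0.022726.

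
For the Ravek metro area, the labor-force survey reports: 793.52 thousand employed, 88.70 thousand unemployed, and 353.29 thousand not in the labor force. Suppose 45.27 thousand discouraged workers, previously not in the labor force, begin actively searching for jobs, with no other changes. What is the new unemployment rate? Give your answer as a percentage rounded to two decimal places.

Initially, labor force = 793.52 + 88.70 = 882.22 thousand, so u = 88.70/882.22 = 10.05%.
After the change, unemployed and labor force both rise by 45.27 → E = 793.52, U = 133.97, labor force = 927.49 thousand.
New unemployment rate = 133.97 / 927.49 = 14.44%.

New unemployment rate ≈ 14.44%.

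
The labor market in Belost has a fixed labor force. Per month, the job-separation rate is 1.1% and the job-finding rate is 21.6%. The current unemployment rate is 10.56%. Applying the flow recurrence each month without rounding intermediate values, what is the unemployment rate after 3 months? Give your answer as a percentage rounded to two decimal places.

Unemployment rate after three months ≈ 7.49%.

With a fixed labor force, u_{t+1} = u_t + s·(1−u_t) − f·u_t = u_t·(1−s−f) + s.
Here 1−s−f = 0.773 and s = 0.011.
u_1 = 0.105600 × 0.773 + 0.011 = 0.092629.
u_2 = 0.092629 × 0.773 + 0.011 = 0.082602.
u_3 = 0.082602 × 0.773 + 0.011 = 0.074851.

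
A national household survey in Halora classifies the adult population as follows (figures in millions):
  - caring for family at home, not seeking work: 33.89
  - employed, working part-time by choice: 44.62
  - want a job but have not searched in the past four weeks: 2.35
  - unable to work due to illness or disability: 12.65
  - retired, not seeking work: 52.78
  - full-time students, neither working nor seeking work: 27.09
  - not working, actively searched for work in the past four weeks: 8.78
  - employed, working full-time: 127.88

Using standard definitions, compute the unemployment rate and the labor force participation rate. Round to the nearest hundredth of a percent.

Employed = 44.62 + 127.88 = 172.50 million.
Unemployed = 8.78 million.
Labor force = 172.50 + 8.78 = 181.28 million.
Not in labor force = 33.89 + 2.35 + 12.65 + 52.78 + 27.09 = 128.76 million (those not working and not actively searching are outside the labor force — including those who want a job but have given up searching).
Civilian working-age population = 181.28 + 128.76 = 310.04 million.
Unemployment rate = 8.78 / 181.28 = 4.84%.
Labor force participation rate = 181.28 / 310.04 = 58.47%.

Unemployment rate ≈ 4.84%; labor force participation rate ≈ 58.47%.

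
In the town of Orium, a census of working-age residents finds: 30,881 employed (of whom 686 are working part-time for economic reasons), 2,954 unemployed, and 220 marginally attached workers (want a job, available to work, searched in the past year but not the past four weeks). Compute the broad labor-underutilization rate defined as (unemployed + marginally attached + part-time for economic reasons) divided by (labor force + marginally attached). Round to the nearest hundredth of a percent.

Broad underutilization rate ≈ 11.33%.

Labor force = 30,881 + 2,954 = 33,835.
Numerator = 2,954 + 220 + 686 = 3,860.
Denominator = 33,835 + 220 = 34,055.
Broad rate = 3,860 / 34,055 = 11.33%.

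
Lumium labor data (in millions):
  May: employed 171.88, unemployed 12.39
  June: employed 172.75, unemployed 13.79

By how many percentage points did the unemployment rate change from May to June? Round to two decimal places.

The unemployment rate changed by +0.67 percentage points.

May: labor force = 171.88 + 12.39 = 184.27; u = 12.39/184.27 = 6.72%.
June: labor force = 172.75 + 13.79 = 186.54; u = 13.79/186.54 = 7.39%.
Change = 7.39% − 6.72% = +0.67 pp.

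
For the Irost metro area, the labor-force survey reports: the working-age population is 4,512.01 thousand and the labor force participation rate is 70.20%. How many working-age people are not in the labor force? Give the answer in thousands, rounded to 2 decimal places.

Share not in the labor force = 1 − 0.7020 = 0.2980.
Not in labor force = 0.2980 × 4,512.01 ≈ 1,344.58 thousand.

About 1,344.58 thousand are not in the labor force.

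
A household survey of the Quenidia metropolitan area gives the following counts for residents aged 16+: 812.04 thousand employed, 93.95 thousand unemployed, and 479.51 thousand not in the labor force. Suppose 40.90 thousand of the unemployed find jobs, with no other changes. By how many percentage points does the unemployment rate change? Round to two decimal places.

Initially, labor force = 812.04 + 93.95 = 905.99 thousand, so u = 93.95/905.99 = 10.37%.
After the change, unemployed falls and employed rises by 40.90; labor force unchanged → E = 852.94, U = 53.05, labor force = 905.99 thousand.
New unemployment rate = 53.05 / 905.99 = 5.86%.
Change = 5.86% − 10.37% = −4.51 percentage points.

The unemployment rate changes by −4.51 percentage points.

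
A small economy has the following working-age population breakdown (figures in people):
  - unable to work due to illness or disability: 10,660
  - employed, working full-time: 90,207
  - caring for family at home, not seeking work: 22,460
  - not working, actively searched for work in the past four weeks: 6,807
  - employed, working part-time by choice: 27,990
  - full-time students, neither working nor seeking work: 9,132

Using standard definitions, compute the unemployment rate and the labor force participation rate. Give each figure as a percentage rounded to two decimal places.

Employed = 90,207 + 27,990 = 118,197.
Unemployed = 6,807.
Labor force = 118,197 + 6,807 = 125,004.
Not in labor force = 10,660 + 22,460 + 9,132 = 42,252 (those not working and not actively searching are outside the labor force).
Civilian working-age population = 125,004 + 42,252 = 167,256.
Unemployment rate = 6,807 / 125,004 = 5.45%.
Labor force participation rate = 125,004 / 167,256 = 74.74%.

Unemployment rate ≈ 5.45%; labor force participation rate ≈ 74.74%.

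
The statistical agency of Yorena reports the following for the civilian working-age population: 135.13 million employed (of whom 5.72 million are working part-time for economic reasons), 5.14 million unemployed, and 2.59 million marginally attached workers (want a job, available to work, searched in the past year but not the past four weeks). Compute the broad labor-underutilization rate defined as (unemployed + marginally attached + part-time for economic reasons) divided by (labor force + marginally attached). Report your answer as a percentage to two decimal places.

Labor force = 135.13 + 5.14 = 140.27 million.
Numerator = 5.14 + 2.59 + 5.72 = 13.45 million.
Denominator = 140.27 + 2.59 = 142.86 million.
Broad rate = 13.45 / 142.86 = 9.41%.

Broad underutilization rate ≈ 9.41%.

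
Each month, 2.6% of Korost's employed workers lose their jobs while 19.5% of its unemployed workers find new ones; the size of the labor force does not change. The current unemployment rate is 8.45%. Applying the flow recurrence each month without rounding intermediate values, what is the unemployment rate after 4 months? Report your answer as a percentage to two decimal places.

Unemployment rate after four months ≈ 10.54%.

With a fixed labor force, u_{t+1} = u_t + s·(1−u_t) − f·u_t = u_t·(1−s−f) + s.
Here 1−s−f = 0.779 and s = 0.026.
u_1 = 0.084500 × 0.779 + 0.026 = 0.091826.
u_2 = 0.091826 × 0.779 + 0.026 = 0.097532.
u_3 = 0.097532 × 0.779 + 0.026 = 0.101977.
u_4 = 0.101977 × 0.779 + 0.026 = 0.105440.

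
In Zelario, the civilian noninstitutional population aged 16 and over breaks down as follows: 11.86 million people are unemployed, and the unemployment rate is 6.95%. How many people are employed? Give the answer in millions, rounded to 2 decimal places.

Labor force = U / u = 11.86 / 0.0695 ≈ 170.65 million.
Employed = labor force − unemployed = 170.65 − 11.86 = 158.79 million.

About 158.79 million are employed.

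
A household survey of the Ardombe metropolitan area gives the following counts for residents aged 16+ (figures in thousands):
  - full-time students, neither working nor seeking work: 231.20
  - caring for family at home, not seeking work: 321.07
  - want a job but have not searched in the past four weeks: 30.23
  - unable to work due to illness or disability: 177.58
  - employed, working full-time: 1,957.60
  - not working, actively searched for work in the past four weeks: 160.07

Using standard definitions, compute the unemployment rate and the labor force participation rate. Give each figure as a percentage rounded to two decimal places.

Unemployment rate ≈ 7.56%; labor force participation rate ≈ 73.59%.

Employed = 1,957.60 thousand.
Unemployed = 160.07 thousand.
Labor force = 1,957.60 + 160.07 = 2,117.67 thousand.
Not in labor force = 231.20 + 321.07 + 30.23 + 177.58 = 760.08 thousand (those not working and not actively searching are outside the labor force — including those who want a job but have given up searching).
Civilian working-age population = 2,117.67 + 760.08 = 2,877.75 thousand.
Unemployment rate = 160.07 / 2,117.67 = 7.56%.
Labor force participation rate = 2,117.67 / 2,877.75 = 73.59%.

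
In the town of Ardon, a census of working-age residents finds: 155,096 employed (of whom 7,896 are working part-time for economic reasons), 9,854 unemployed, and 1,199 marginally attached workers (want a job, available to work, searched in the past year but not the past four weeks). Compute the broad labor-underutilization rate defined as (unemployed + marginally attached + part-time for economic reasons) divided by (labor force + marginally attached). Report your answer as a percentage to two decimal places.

Labor force = 155,096 + 9,854 = 164,950.
Numerator = 9,854 + 1,199 + 7,896 = 18,949.
Denominator = 164,950 + 1,199 = 166,149.
Broad rate = 18,949 / 166,149 = 11.40%.

Broad underutilization rate ≈ 11.40%.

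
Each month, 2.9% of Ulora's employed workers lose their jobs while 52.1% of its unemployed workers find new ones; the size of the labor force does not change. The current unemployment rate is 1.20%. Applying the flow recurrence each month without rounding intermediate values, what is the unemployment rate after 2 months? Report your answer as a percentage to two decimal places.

With a fixed labor force, u_{t+1} = u_t + s·(1−u_t) − f·u_t = u_t·(1−s−f) + s.
Here 1−s−f = 0.450 and s = 0.029.
u_1 = 0.012000 × 0.450 + 0.029 = 0.034400.
u_2 = 0.034400 × 0.450 + 0.029 = 0.044480.

Unemployment rate after two months ≈ 4.45%.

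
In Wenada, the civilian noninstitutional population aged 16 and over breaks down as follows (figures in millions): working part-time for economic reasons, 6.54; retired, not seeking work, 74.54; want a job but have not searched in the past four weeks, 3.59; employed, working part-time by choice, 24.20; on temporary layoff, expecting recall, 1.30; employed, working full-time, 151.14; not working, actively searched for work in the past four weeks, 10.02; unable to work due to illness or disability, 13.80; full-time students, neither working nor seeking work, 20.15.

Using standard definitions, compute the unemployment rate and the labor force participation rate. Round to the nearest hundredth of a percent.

Unemployment rate ≈ 5.86%; labor force participation rate ≈ 63.29%.

Employed = 6.54 + 24.20 + 151.14 = 181.88 million (anyone who worked, including part-time for economic reasons, counts as employed).
Unemployed = 1.30 + 10.02 = 11.32 million (jobless and actively searching, or on temporary layoff).
Labor force = 181.88 + 11.32 = 193.20 million.
Not in labor force = 74.54 + 3.59 + 13.80 + 20.15 = 112.08 million (those not working and not actively searching are outside the labor force — including those who want a job but have given up searching).
Civilian working-age population = 193.20 + 112.08 = 305.28 million.
Unemployment rate = 11.32 / 193.20 = 5.86%.
Labor force participation rate = 193.20 / 305.28 = 63.29%.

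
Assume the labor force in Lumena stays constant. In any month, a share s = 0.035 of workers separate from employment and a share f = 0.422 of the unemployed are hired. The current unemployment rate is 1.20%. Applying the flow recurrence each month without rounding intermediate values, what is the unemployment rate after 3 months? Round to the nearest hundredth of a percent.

With a fixed labor force, u_{t+1} = u_t + s·(1−u_t) − f·u_t = u_t·(1−s−f) + s.
Here 1−s−f = 0.543 and s = 0.035.
u_1 = 0.012000 × 0.543 + 0.035 = 0.041516.
u_2 = 0.041516 × 0.543 + 0.035 = 0.057543.
u_3 = 0.057543 × 0.543 + 0.035 = 0.066246.

Unemployment rate after three months ≈ 6.62%.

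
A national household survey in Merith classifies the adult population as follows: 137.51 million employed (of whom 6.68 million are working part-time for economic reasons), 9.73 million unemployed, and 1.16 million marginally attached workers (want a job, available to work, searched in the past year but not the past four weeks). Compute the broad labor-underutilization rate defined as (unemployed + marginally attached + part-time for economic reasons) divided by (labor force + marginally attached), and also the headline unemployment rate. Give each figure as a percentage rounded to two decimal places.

Labor force = 137.51 + 9.73 = 147.24 million.
Numerator = 9.73 + 1.16 + 6.68 = 17.57 million.
Denominator = 147.24 + 1.16 = 148.40 million.
Broad rate = 17.57 / 148.40 = 11.84%.
Headline unemployment rate = 9.73 / 147.24 = 6.61%.

Broad underutilization rate ≈ 11.84%; headline unemployment rate ≈ 6.61%.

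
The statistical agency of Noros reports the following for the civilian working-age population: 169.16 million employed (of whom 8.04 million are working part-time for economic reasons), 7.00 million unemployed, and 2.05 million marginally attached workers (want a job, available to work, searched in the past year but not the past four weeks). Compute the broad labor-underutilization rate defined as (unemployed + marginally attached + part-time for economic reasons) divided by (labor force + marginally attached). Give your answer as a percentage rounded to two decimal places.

Broad underutilization rate ≈ 9.59%.

Labor force = 169.16 + 7.00 = 176.16 million.
Numerator = 7.00 + 2.05 + 8.04 = 17.09 million.
Denominator = 176.16 + 2.05 = 178.21 million.
Broad rate = 17.09 / 178.21 = 9.59%.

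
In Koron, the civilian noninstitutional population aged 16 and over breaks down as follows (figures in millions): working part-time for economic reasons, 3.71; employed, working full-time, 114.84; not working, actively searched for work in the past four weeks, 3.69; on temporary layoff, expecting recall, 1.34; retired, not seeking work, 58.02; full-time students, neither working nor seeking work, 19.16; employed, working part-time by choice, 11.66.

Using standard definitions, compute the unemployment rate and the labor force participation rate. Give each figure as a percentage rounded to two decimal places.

Employed = 3.71 + 114.84 + 11.66 = 130.21 million (anyone who worked, including part-time for economic reasons, counts as employed).
Unemployed = 3.69 + 1.34 = 5.03 million (jobless and actively searching, or on temporary layoff).
Labor force = 130.21 + 5.03 = 135.24 million.
Not in labor force = 58.02 + 19.16 = 77.18 million (those not working and not actively searching are outside the labor force).
Civilian working-age population = 135.24 + 77.18 = 212.42 million.
Unemployment rate = 5.03 / 135.24 = 3.72%.
Labor force participation rate = 135.24 / 212.42 = 63.67%.

Unemployment rate ≈ 3.72%; labor force participation rate ≈ 63.67%.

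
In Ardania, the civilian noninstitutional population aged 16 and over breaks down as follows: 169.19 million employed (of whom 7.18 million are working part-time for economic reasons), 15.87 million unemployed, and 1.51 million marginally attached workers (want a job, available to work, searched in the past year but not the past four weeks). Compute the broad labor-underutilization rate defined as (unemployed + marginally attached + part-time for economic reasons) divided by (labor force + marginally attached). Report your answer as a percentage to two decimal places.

Broad underutilization rate ≈ 13.16%.

Labor force = 169.19 + 15.87 = 185.06 million.
Numerator = 15.87 + 1.51 + 7.18 = 24.56 million.
Denominator = 185.06 + 1.51 = 186.57 million.
Broad rate = 24.56 / 186.57 = 13.16%.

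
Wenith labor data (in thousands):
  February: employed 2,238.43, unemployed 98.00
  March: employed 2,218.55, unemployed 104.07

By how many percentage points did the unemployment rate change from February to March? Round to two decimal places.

February: labor force = 2,238.43 + 98.00 = 2,336.43; u = 98.00/2,336.43 = 4.19%.
March: labor force = 2,218.55 + 104.07 = 2,322.62; u = 104.07/2,322.62 = 4.48%.
Change = 4.48% − 4.19% = +0.29 pp.

The unemployment rate changed by +0.29 percentage points.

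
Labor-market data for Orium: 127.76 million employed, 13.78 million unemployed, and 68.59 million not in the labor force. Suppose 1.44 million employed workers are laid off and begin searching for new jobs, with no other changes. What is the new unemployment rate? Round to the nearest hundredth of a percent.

Initially, labor force = 127.76 + 13.78 = 141.54 million, so u = 13.78/141.54 = 9.74%.
After the change, employed falls and unemployed rises by 1.44; labor force unchanged → E = 126.32, U = 15.22, labor force = 141.54 million.
New unemployment rate = 15.22 / 141.54 = 10.75%.

New unemployment rate ≈ 10.75%.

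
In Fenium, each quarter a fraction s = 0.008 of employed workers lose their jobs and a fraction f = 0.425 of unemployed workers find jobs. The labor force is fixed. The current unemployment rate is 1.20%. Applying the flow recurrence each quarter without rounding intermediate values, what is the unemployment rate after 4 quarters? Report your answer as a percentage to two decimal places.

Unemployment rate after four quarters ≈ 1.78%.

With a fixed labor force, u_{t+1} = u_t + s·(1−u_t) − f·u_t = u_t·(1−s−f) + s.
Here 1−s−f = 0.567 and s = 0.008.
u_1 = 0.012000 × 0.567 + 0.008 = 0.014804.
u_2 = 0.014804 × 0.567 + 0.008 = 0.016394.
u_3 = 0.016394 × 0.567 + 0.008 = 0.017295.
u_4 = 0.017295 × 0.567 + 0.008 = 0.017806.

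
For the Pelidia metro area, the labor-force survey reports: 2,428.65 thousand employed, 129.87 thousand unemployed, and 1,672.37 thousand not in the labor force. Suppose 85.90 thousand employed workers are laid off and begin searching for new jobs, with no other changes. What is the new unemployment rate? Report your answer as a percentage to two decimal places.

Initially, labor force = 2,428.65 + 129.87 = 2,558.52 thousand, so u = 129.87/2,558.52 = 5.08%.
After the change, employed falls and unemployed rises by 85.90; labor force unchanged → E = 2,342.75, U = 215.77, labor force = 2,558.52 thousand.
New unemployment rate = 215.77 / 2,558.52 = 8.43%.

New unemployment rate ≈ 8.43%.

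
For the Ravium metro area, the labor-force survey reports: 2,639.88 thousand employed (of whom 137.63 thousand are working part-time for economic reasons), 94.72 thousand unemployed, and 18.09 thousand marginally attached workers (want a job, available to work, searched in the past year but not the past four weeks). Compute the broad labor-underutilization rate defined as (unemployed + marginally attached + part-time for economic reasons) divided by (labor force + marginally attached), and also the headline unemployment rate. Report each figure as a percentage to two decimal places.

Labor force = 2,639.88 + 94.72 = 2,734.60 thousand.
Numerator = 94.72 + 18.09 + 137.63 = 250.44 thousand.
Denominator = 2,734.60 + 18.09 = 2,752.69 thousand.
Broad rate = 250.44 / 2,752.69 = 9.10%.
Headline unemployment rate = 94.72 / 2,734.60 = 3.46%.

Broad underutilization rate ≈ 9.10%; headline unemployment rate ≈ 3.46%.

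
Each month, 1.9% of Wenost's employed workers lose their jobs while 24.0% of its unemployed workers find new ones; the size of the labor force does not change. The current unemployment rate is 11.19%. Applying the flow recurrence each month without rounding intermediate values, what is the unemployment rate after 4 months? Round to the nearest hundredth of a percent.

With a fixed labor force, u_{t+1} = u_t + s·(1−u_t) − f·u_t = u_t·(1−s−f) + s.
Here 1−s−f = 0.741 and s = 0.019.
u_1 = 0.111900 × 0.741 + 0.019 = 0.101918.
u_2 = 0.101918 × 0.741 + 0.019 = 0.094521.
u_3 = 0.094521 × 0.741 + 0.019 = 0.089040.
u_4 = 0.089040 × 0.741 + 0.019 = 0.084979.

Unemployment rate after four months ≈ 8.50%.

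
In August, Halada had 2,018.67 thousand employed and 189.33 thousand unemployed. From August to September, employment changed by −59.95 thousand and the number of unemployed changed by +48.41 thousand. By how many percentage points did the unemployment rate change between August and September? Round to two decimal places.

August: labor force = 2,018.67 + 189.33 = 2,208.00; u = 189.33/2,208.00 = 8.57%.
September: labor force = 1,958.72 + 237.74 = 2,196.46; u = 237.74/2,196.46 = 10.82%.
Change = 10.82% − 8.57% = +2.25 pp.

The unemployment rate changed by +2.25 percentage points.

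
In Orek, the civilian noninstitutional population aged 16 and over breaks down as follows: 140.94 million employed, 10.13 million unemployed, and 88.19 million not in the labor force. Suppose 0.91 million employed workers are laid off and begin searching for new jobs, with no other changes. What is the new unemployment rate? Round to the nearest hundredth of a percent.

New unemployment rate ≈ 7.31%.

Initially, labor force = 140.94 + 10.13 = 151.07 million, so u = 10.13/151.07 = 6.71%.
After the change, employed falls and unemployed rises by 0.91; labor force unchanged → E = 140.03, U = 11.04, labor force = 151.07 million.
New unemployment rate = 11.04 / 151.07 = 7.31%.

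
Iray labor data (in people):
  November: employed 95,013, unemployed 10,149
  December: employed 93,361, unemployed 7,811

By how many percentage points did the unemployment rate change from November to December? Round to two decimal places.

November: labor force = 95,013 + 10,149 = 105,162; u = 10,149/105,162 = 9.65%.
December: labor force = 93,361 + 7,811 = 101,172; u = 7,811/101,172 = 7.72%.
Change = 7.72% − 9.65% = −1.93 pp.

The unemployment rate changed by −1.93 percentage points.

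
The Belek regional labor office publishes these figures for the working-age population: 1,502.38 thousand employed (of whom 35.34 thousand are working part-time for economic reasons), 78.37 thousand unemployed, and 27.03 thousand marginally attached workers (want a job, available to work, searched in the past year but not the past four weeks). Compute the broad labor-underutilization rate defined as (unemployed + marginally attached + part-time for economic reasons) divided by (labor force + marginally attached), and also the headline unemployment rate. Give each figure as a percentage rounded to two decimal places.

Broad underutilization rate ≈ 8.75%; headline unemployment rate ≈ 4.96%.

Labor force = 1,502.38 + 78.37 = 1,580.75 thousand.
Numerator = 78.37 + 27.03 + 35.34 = 140.74 thousand.
Denominator = 1,580.75 + 27.03 = 1,607.78 thousand.
Broad rate = 140.74 / 1,607.78 = 8.75%.
Headline unemployment rate = 78.37 / 1,580.75 = 4.96%.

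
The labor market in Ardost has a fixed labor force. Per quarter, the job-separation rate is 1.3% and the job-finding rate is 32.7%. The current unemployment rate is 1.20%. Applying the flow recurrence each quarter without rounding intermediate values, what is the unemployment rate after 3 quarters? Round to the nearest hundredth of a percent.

With a fixed labor force, u_{t+1} = u_t + s·(1−u_t) − f·u_t = u_t·(1−s−f) + s.
Here 1−s−f = 0.660 and s = 0.013.
u_1 = 0.012000 × 0.660 + 0.013 = 0.020920.
u_2 = 0.020920 × 0.660 + 0.013 = 0.026807.
u_3 = 0.026807 × 0.660 + 0.013 = 0.030693.

Unemployment rate after three quarters ≈ 3.07%.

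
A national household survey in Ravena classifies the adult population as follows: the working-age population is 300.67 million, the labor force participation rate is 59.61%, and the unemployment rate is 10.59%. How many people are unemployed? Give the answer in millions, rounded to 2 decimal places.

Labor force = 0.5961 × 300.67 = 179.23 million.
Unemployed = 0.1059 × 179.23 ≈ 18.98 million.

About 18.98 million are unemployed.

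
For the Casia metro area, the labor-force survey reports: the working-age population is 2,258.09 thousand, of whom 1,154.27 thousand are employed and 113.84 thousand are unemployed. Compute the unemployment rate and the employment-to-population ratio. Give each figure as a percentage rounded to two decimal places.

Unemployment rate ≈ 8.98%; employment-population ratio ≈ 51.12%.

Labor force = employed + unemployed = 1,154.27 + 113.84 = 1,268.11 thousand.
Unemployment rate = 113.84 / 1,268.11 = 8.98%.
Employment-population ratio = 1,154.27 / 2,258.09 = 51.12%.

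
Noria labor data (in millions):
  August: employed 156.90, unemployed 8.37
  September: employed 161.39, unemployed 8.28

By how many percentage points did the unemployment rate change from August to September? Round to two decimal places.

August: labor force = 156.90 + 8.37 = 165.27; u = 8.37/165.27 = 5.06%.
September: labor force = 161.39 + 8.28 = 169.67; u = 8.28/169.67 = 4.88%.
Change = 4.88% − 5.06% = −0.18 pp.

The unemployment rate changed by −0.18 percentage points.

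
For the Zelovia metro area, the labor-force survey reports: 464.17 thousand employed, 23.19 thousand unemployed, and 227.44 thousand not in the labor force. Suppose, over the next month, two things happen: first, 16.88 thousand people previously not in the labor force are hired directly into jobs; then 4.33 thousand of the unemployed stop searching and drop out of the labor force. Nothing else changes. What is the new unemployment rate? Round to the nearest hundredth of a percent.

New unemployment rate ≈ 3.77%.

Initially, labor force = 464.17 + 23.19 = 487.36 thousand, so u = 23.19/487.36 = 4.76%.
After the first change, employed and labor force both rise by 16.88; unemployed unchanged → E = 481.05, U = 23.19, labor force = 504.24 thousand.
After the second change, unemployed and labor force both fall by 4.33 → E = 481.05, U = 18.86, labor force = 499.91 thousand.
New unemployment rate = 18.86 / 499.91 = 3.77%.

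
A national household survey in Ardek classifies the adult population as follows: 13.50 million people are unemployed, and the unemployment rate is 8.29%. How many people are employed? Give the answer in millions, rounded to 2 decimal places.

About 149.35 million are employed.

Labor force = U / u = 13.50 / 0.0829 ≈ 162.85 million.
Employed = labor force − unemployed = 162.85 − 13.50 = 149.35 million.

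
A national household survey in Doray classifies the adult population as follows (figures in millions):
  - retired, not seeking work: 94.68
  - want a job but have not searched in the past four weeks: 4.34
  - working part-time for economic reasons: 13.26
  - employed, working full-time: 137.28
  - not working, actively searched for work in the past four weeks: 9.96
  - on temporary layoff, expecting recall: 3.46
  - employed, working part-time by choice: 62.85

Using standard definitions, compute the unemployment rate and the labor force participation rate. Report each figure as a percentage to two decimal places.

Unemployment rate ≈ 5.92%; labor force participation rate ≈ 69.61%.

Employed = 13.26 + 137.28 + 62.85 = 213.39 million (anyone who worked, including part-time for economic reasons, counts as employed).
Unemployed = 9.96 + 3.46 = 13.42 million (jobless and actively searching, or on temporary layoff).
Labor force = 213.39 + 13.42 = 226.81 million.
Not in labor force = 94.68 + 4.34 = 99.02 million (those not working and not actively searching are outside the labor force — including those who want a job but have given up searching).
Civilian working-age population = 226.81 + 99.02 = 325.83 million.
Unemployment rate = 13.42 / 226.81 = 5.92%.
Labor force participation rate = 226.81 / 325.83 = 69.61%.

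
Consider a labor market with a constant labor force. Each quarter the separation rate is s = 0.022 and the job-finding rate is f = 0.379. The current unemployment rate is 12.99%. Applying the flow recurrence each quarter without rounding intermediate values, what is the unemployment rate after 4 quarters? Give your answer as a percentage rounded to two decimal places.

With a fixed labor force, u_{t+1} = u_t + s·(1−u_t) − f·u_t = u_t·(1−s−f) + s.
Here 1−s−f = 0.599 and s = 0.022.
u_1 = 0.129900 × 0.599 + 0.022 = 0.099810.
u_2 = 0.099810 × 0.599 + 0.022 = 0.081786.
u_3 = 0.081786 × 0.599 + 0.022 = 0.070990.
u_4 = 0.070990 × 0.599 + 0.022 = 0.064523.

Unemployment rate after four quarters ≈ 6.45%.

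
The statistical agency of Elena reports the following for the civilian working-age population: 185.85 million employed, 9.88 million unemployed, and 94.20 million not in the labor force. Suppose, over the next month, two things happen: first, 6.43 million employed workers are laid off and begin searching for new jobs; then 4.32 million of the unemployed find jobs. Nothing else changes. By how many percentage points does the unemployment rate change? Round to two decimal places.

The unemployment rate changes by +1.08 percentage points.

Initially, labor force = 185.85 + 9.88 = 195.73 million, so u = 9.88/195.73 = 5.05%.
After the first change, employed falls and unemployed rises by 6.43; labor force unchanged → E = 179.42, U = 16.31, labor force = 195.73 million.
After the second change, unemployed falls and employed rises by 4.32; labor force unchanged → E = 183.74, U = 11.99, labor force = 195.73 million.
New unemployment rate = 11.99 / 195.73 = 6.13%.
Change = 6.13% − 5.05% = +1.08 percentage points.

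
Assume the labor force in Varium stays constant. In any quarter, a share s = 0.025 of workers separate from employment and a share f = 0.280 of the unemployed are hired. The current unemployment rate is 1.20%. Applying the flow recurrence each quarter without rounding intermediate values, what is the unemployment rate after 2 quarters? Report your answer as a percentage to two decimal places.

With a fixed labor force, u_{t+1} = u_t + s·(1−u_t) − f·u_t = u_t·(1−s−f) + s.
Here 1−s−f = 0.695 and s = 0.025.
u_1 = 0.012000 × 0.695 + 0.025 = 0.033340.
u_2 = 0.033340 × 0.695 + 0.025 = 0.048171.

Unemployment rate after two quarters ≈ 4.82%.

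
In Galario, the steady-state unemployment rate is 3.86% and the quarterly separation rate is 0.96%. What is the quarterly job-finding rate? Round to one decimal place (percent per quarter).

Job-finding rate ≈ 23.9% per quarter.

From u* = s/(s+f): f = s·(1−u)/u.
f = 0.96 × (1 − 0.0386) / 0.0386 = 0.9229 / 0.0386 ≈ 23.9% per quarter.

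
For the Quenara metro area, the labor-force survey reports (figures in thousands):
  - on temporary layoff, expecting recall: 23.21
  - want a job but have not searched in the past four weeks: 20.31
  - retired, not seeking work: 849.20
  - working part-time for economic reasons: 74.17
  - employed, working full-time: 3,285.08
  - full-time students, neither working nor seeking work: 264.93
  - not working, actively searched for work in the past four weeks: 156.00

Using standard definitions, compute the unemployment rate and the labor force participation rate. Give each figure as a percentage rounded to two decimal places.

Unemployment rate ≈ 5.06%; labor force participation rate ≈ 75.72%.

Employed = 74.17 + 3,285.08 = 3,359.25 thousand (anyone who worked, including part-time for economic reasons, counts as employed).
Unemployed = 23.21 + 156.00 = 179.21 thousand (jobless and actively searching, or on temporary layoff).
Labor force = 3,359.25 + 179.21 = 3,538.46 thousand.
Not in labor force = 20.31 + 849.20 + 264.93 = 1,134.44 thousand (those not working and not actively searching are outside the labor force — including those who want a job but have given up searching).
Civilian working-age population = 3,538.46 + 1,134.44 = 4,672.90 thousand.
Unemployment rate = 179.21 / 3,538.46 = 5.06%.
Labor force participation rate = 3,538.46 / 4,672.90 = 75.72%.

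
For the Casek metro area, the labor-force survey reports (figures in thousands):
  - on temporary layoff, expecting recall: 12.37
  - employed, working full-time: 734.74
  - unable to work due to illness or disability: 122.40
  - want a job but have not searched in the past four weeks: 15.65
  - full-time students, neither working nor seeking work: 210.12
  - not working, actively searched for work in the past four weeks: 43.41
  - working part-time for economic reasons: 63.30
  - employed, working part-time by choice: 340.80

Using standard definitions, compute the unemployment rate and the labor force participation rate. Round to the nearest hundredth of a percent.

Unemployment rate ≈ 4.67%; labor force participation rate ≈ 77.43%.

Employed = 734.74 + 63.30 + 340.80 = 1,138.84 thousand (anyone who worked, including part-time for economic reasons, counts as employed).
Unemployed = 12.37 + 43.41 = 55.78 thousand (jobless and actively searching, or on temporary layoff).
Labor force = 1,138.84 + 55.78 = 1,194.62 thousand.
Not in labor force = 122.40 + 15.65 + 210.12 = 348.17 thousand (those not working and not actively searching are outside the labor force — including those who want a job but have given up searching).
Civilian working-age population = 1,194.62 + 348.17 = 1,542.79 thousand.
Unemployment rate = 55.78 / 1,194.62 = 4.67%.
Labor force participation rate = 1,194.62 / 1,542.79 = 77.43%.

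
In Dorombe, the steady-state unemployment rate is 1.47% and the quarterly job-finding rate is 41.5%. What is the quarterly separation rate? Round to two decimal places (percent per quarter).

From u* = s/(s+f): s = u·f/(1−u).
s = 0.0147 × 41.5 / (1 − 0.0147) = 0.6100 / 0.9853 ≈ 0.62% per quarter.

Separation rate ≈ 0.62% per quarter.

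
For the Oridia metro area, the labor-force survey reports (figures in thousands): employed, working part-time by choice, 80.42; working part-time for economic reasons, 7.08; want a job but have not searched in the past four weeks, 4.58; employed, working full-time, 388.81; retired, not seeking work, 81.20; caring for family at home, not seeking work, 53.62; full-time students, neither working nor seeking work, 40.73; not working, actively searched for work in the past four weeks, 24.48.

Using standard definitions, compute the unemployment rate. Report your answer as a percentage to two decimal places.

Employed = 80.42 + 7.08 + 388.81 = 476.31 thousand (anyone who worked, including part-time for economic reasons, counts as employed).
Unemployed = 24.48 thousand.
Labor force = 476.31 + 24.48 = 500.79 thousand.
Unemployment rate = 24.48 / 500.79 = 4.89%.

Unemployment rate ≈ 4.89%.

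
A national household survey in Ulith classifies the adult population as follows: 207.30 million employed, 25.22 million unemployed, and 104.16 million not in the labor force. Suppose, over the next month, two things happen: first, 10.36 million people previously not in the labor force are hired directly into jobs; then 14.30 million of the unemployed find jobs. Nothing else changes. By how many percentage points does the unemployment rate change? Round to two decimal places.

Initially, labor force = 207.30 + 25.22 = 232.52 million, so u = 25.22/232.52 = 10.85%.
After the first change, employed and labor force both rise by 10.36; unemployed unchanged → E = 217.66, U = 25.22, labor force = 242.88 million.
After the second change, unemployed falls and employed rises by 14.30; labor force unchanged → E = 231.96, U = 10.92, labor force = 242.88 million.
New unemployment rate = 10.92 / 242.88 = 4.50%.
Change = 4.50% − 10.85% = −6.35 percentage points.

The unemployment rate changes by −6.35 percentage points.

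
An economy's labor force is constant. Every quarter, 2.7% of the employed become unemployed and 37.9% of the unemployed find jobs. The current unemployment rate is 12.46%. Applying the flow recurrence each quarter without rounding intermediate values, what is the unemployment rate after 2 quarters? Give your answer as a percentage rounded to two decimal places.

Unemployment rate after two quarters ≈ 8.70%.

With a fixed labor force, u_{t+1} = u_t + s·(1−u_t) − f·u_t = u_t·(1−s−f) + s.
Here 1−s−f = 0.594 and s = 0.027.
u_1 = 0.124600 × 0.594 + 0.027 = 0.101012.
u_2 = 0.101012 × 0.594 + 0.027 = 0.087001.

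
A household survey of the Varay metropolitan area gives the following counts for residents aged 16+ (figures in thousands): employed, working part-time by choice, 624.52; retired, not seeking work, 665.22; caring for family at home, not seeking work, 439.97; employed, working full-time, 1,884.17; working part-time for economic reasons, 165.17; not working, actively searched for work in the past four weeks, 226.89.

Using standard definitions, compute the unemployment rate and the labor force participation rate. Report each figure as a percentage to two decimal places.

Employed = 624.52 + 1,884.17 + 165.17 = 2,673.86 thousand (anyone who worked, including part-time for economic reasons, counts as employed).
Unemployed = 226.89 thousand.
Labor force = 2,673.86 + 226.89 = 2,900.75 thousand.
Not in labor force = 665.22 + 439.97 = 1,105.19 thousand (those not working and not actively searching are outside the labor force).
Civilian working-age population = 2,900.75 + 1,105.19 = 4,005.94 thousand.
Unemployment rate = 226.89 / 2,900.75 = 7.82%.
Labor force participation rate = 2,900.75 / 4,005.94 = 72.41%.

Unemployment rate ≈ 7.82%; labor force participation rate ≈ 72.41%.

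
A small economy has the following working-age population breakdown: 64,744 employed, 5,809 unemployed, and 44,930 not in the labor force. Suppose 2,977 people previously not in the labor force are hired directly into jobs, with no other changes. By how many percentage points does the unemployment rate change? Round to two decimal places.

The unemployment rate changes by −0.33 percentage points.

Initially, labor force = 64,744 + 5,809 = 70,553, so u = 5,809/70,553 = 8.23%.
After the change, employed and labor force both rise by 2,977; unemployed unchanged → E = 67,721, U = 5,809, labor force = 73,530.
New unemployment rate = 5,809 / 73,530 = 7.90%.
Change = 7.90% − 8.23% = −0.33 percentage points.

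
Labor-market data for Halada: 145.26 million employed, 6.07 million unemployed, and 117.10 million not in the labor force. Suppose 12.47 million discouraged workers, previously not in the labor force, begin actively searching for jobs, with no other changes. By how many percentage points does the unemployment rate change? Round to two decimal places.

Initially, labor force = 145.26 + 6.07 = 151.33 million, so u = 6.07/151.33 = 4.01%.
After the change, unemployed and labor force both rise by 12.47 → E = 145.26, U = 18.54, labor force = 163.80 million.
New unemployment rate = 18.54 / 163.80 = 11.32%.
Change = 11.32% − 4.01% = +7.31 percentage points.

The unemployment rate changes by +7.31 percentage points.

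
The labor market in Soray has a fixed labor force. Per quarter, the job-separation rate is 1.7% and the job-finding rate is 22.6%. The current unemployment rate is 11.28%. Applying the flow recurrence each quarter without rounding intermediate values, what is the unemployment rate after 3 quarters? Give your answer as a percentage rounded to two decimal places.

With a fixed labor force, u_{t+1} = u_t + s·(1−u_t) − f·u_t = u_t·(1−s−f) + s.
Here 1−s−f = 0.757 and s = 0.017.
u_1 = 0.112800 × 0.757 + 0.017 = 0.102390.
u_2 = 0.102390 × 0.757 + 0.017 = 0.094509.
u_3 = 0.094509 × 0.757 + 0.017 = 0.088543.

Unemployment rate after three quarters ≈ 8.85%.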